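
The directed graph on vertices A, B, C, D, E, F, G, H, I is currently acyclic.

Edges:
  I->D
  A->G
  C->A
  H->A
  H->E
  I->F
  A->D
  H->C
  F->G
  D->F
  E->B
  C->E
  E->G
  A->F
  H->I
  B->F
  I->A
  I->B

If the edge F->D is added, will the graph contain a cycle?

Yes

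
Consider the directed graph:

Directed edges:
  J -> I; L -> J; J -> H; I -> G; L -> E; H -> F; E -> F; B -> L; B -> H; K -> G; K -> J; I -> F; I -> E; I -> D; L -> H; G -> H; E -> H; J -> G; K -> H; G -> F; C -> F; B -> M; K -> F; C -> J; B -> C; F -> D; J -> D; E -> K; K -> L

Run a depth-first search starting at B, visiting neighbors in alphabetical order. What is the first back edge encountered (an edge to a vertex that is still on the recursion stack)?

K→J

DFS from B (visiting neighbors in alphabetical order); mark gray on enter, black on exit:
B gray
  C gray
    F gray
      D gray
      D black
    F black
    J gray
      J→D: D black — skip
      G gray
        G→F: F black — skip
        H gray
          H→F: F black — skip
        H black
      G black
      J→H: H black — skip
      I gray
        I→D: D black — skip
        E gray
          E→F: F black — skip
          E→H: H black — skip
          K gray
            K→F: F black — skip
            K→G: G black — skip
            K→H: H black — skip
            K→J: J is gray → back edge
First back edge: K → J.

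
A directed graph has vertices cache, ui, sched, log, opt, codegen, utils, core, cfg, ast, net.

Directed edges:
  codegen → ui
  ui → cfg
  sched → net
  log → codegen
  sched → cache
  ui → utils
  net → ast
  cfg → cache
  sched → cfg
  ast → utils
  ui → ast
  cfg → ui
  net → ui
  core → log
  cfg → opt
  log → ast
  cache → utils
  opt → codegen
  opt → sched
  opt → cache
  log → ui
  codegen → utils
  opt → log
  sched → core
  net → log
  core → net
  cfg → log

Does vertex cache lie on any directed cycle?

No

cache lies on a cycle iff there is a path from cache back to itself.
Exploring from cache, it never reaches itself; equivalently, its strongly connected component is a singleton.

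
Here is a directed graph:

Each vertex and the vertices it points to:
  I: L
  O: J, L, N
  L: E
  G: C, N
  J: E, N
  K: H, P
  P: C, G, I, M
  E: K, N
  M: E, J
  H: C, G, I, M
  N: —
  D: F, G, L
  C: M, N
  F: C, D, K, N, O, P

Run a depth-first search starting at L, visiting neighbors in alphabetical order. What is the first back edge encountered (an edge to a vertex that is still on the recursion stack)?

M→E

DFS from L (visiting neighbors in alphabetical order); mark gray on enter, black on exit:
L gray
  E gray
    K gray
      H gray
        C gray
          M gray
            M→E: E is gray → back edge
First back edge: M → E.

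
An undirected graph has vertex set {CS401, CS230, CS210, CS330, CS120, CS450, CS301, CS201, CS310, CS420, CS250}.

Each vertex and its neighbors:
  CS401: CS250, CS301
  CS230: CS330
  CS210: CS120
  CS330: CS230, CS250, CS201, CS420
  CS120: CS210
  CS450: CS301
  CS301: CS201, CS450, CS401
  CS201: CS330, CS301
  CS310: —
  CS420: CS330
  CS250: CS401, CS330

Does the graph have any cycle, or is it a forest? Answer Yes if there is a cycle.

DFS, tracking each vertex's parent; an edge to a visited non-parent vertex closes a cycle.
Start from CS401:
visit CS401 (parent –)
  visit CS250 (parent CS401)
    CS250–CS401: parent, skip
    visit CS330 (parent CS250)
      visit CS230 (parent CS330)
        CS230–CS330: parent, skip
      CS330–CS250: parent, skip
      visit CS201 (parent CS330)
        CS201–CS330: parent, skip
        visit CS301 (parent CS201)
          CS301–CS201: parent, skip
          visit CS450 (parent CS301)
            CS450–CS301: parent, skip
          CS301–CS401: CS401 visited and ≠ parent → cycle
Cycle: CS401 – CS250 – CS330 – CS201 – CS301 – CS401.

Yes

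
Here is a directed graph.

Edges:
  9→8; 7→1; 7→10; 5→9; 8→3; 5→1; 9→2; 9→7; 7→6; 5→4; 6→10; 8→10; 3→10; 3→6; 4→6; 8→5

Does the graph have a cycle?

DFS with white/gray/black marking, starting from 2:
2 gray
2 black
1 gray
1 black
3 gray
  6 gray
    10 gray
    10 black
  6 black
  3→10: 10 black — skip
3 black
4 gray
  4→6: 6 black — skip
4 black
5 gray
  5→1: 1 black — skip
  9 gray
    8 gray
      8→5: 5 is gray → back edge
Back edge found, so a cycle exists: 5 → 9 → 8 → 5.

Yes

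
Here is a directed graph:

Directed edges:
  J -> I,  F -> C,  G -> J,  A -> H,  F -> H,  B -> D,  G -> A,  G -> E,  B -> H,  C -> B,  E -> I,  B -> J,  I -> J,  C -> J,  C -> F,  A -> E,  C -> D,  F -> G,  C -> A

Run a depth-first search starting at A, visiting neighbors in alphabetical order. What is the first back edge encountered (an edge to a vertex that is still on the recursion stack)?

J->I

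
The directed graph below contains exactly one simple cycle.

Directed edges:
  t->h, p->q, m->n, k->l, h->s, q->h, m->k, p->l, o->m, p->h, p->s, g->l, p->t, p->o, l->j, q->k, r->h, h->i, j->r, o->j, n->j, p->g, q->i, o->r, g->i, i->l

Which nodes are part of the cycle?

h, i, j, l, r

DFS with gray/black marking from r:
r gray
  h gray
    i gray
      l gray
        j gray
          j→r: r is gray → back edge
Back edge closes the cycle r → h → i → l → j → r; its vertices are {h, i, j, l, r}.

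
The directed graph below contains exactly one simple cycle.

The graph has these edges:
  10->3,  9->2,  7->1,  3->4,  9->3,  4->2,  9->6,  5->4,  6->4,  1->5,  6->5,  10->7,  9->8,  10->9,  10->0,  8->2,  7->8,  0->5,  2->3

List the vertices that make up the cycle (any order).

DFS with gray/black marking from 3:
3 gray
  4 gray
    2 gray
      2→3: 3 is gray → back edge
Back edge closes the cycle 3 → 4 → 2 → 3; its vertices are {2, 3, 4}.

2, 3, 4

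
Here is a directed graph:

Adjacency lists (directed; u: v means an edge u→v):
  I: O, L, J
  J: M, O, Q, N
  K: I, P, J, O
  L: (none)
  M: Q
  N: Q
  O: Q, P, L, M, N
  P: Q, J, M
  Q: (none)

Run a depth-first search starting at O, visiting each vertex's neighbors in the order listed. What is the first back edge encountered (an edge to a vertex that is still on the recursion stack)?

J→O

DFS from O (visiting each vertex's neighbors in the order listed); mark gray on enter, black on exit:
O gray
  Q gray
  Q black
  P gray
    P→Q: Q black — skip
    J gray
      M gray
        M→Q: Q black — skip
      M black
      J→O: O is gray → back edge
First back edge: J → O.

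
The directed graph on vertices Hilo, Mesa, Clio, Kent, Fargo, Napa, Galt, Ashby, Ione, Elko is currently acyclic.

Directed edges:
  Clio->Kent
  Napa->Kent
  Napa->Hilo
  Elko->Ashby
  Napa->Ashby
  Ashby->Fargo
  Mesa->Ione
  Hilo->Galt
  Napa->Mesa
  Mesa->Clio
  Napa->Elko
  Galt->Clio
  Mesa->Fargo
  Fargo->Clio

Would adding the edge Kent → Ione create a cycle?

No

Adding Kent→Ione creates a cycle iff Ione can already reach Kent.
Explore from Ione: no path reaches Kent. The graph stays acyclic.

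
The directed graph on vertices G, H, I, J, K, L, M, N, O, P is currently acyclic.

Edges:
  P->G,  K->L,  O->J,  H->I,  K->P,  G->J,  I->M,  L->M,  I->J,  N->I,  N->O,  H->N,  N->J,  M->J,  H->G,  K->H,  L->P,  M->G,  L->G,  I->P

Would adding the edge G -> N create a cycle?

Yes

Adding G→N creates a cycle iff N can already reach G.
Path from N: N → I → M → G.
So N → … → G → N is a cycle.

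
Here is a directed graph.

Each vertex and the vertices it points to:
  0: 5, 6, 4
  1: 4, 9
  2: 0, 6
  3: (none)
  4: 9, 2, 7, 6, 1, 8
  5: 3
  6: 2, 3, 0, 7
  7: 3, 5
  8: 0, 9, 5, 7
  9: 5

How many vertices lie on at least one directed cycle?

6

A vertex is on a directed cycle iff it belongs to a strongly connected component of size ≥ 2 (or has a self-loop).
The vertices on cycles are {0, 1, 2, 4, 6, 8} — 6 in total.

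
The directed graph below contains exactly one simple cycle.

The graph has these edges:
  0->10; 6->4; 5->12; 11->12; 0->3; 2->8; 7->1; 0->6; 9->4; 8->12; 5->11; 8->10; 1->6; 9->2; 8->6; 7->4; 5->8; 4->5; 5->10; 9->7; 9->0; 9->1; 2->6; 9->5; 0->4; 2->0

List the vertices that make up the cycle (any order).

4, 5, 6, 8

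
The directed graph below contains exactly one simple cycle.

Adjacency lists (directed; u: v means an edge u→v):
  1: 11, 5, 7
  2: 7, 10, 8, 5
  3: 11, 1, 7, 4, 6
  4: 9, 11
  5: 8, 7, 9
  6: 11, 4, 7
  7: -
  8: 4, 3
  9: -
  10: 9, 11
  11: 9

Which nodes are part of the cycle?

1, 3, 5, 8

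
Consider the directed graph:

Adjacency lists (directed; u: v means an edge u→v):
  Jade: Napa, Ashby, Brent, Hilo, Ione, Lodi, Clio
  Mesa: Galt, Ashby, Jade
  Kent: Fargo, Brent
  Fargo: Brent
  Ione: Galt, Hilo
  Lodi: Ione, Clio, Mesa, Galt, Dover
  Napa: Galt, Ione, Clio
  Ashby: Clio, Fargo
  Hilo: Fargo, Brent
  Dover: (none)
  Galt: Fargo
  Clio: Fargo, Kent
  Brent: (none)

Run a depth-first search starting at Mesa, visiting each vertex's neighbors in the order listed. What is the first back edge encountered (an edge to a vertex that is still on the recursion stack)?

Lodi→Mesa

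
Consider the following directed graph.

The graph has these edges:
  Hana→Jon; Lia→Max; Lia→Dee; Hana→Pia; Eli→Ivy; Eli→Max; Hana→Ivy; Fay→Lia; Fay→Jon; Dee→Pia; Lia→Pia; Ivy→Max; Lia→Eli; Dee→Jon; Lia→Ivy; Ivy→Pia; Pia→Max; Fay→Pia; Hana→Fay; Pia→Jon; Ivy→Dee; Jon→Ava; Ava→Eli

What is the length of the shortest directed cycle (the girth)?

5

For each vertex v, BFS finds the shortest path from v back to v.
The shortest such closed walk is Jon → Ava → Eli → Ivy → Dee → Jon, length 5.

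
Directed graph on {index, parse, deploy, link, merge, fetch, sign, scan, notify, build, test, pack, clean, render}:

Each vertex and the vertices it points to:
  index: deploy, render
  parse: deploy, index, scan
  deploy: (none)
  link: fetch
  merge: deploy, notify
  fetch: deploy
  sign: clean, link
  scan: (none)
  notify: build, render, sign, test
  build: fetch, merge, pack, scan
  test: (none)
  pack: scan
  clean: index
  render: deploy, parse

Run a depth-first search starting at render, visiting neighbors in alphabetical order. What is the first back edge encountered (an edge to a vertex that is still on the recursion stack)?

DFS from render (visiting neighbors in alphabetical order); mark gray on enter, black on exit:
render gray
  deploy gray
  deploy black
  parse gray
    parse→deploy: deploy black — skip
    index gray
      index→deploy: deploy black — skip
      index→render: render is gray → back edge
First back edge: index → render.

index→render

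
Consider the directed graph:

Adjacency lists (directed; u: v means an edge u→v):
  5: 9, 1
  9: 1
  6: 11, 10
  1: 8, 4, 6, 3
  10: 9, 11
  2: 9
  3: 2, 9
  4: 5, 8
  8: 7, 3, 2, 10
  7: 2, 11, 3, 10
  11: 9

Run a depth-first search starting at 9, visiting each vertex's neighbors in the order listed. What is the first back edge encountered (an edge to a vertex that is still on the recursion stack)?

2→9

DFS from 9 (visiting each vertex's neighbors in the order listed); mark gray on enter, black on exit:
9 gray
  1 gray
    8 gray
      7 gray
        2 gray
          2→9: 9 is gray → back edge
First back edge: 2 → 9.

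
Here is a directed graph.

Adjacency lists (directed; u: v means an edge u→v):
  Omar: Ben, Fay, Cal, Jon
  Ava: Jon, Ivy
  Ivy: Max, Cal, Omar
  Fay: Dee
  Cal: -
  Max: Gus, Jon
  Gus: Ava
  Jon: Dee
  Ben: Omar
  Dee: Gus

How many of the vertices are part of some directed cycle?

A vertex is on a directed cycle iff it belongs to a strongly connected component of size ≥ 2 (or has a self-loop).
The vertices on cycles are {Ava, Ben, Dee, Fay, Gus, Ivy, Jon, Max, Omar} — 9 in total.

9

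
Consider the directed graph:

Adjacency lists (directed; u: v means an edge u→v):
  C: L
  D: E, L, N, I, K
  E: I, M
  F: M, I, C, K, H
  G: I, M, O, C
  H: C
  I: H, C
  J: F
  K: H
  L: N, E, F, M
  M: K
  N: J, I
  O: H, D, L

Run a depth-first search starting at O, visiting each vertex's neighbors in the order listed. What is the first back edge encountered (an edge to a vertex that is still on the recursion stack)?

K->H

DFS from O (visiting each vertex's neighbors in the order listed); mark gray on enter, black on exit:
O gray
  H gray
    C gray
      L gray
        N gray
          J gray
            F gray
              M gray
                K gray
                  K→H: H is gray → back edge
First back edge: K → H.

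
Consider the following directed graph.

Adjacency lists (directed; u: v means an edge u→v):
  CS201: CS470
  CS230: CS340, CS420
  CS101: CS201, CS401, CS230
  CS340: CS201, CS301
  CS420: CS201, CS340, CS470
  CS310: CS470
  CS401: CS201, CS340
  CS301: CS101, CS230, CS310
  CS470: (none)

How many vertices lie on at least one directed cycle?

6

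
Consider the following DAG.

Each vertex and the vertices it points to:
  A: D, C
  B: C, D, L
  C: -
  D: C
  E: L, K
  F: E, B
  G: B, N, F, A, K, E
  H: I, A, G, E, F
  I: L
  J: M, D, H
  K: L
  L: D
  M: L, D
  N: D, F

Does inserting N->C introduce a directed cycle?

No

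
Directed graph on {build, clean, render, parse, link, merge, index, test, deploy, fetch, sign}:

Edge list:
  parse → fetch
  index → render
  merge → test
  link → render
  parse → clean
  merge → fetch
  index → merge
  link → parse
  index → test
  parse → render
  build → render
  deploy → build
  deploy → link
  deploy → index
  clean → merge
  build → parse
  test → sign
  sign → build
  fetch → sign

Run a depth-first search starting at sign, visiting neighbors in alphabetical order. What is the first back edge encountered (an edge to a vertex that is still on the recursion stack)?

fetch->sign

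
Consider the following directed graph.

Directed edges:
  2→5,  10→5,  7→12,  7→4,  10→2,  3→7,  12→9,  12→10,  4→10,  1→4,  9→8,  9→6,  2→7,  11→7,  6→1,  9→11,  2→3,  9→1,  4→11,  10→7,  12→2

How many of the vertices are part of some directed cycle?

10

A vertex is on a directed cycle iff it belongs to a strongly connected component of size ≥ 2 (or has a self-loop).
The vertices on cycles are {1, 2, 3, 4, 6, 7, 9, 10, 11, 12} — 10 in total.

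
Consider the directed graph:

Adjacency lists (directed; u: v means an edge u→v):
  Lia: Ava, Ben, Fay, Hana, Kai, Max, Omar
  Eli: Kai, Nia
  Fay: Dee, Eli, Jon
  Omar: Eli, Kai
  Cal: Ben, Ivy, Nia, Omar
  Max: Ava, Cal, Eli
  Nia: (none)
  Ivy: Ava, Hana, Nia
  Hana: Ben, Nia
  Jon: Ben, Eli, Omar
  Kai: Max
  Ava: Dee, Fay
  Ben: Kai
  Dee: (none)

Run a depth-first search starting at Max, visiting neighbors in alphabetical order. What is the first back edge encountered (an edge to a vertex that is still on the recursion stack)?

DFS from Max (visiting neighbors in alphabetical order); mark gray on enter, black on exit:
Max gray
  Ava gray
    Dee gray
    Dee black
    Fay gray
      Fay→Dee: Dee black — skip
      Eli gray
        Kai gray
          Kai→Max: Max is gray → back edge
First back edge: Kai → Max.

Kai→Max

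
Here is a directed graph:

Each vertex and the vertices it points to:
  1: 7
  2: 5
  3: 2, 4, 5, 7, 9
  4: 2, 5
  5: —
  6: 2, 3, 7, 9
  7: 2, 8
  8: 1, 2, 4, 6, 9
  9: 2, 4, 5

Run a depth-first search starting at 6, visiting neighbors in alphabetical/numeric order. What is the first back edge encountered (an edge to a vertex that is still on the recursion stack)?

1->7

DFS from 6 (visiting neighbors in alphabetical/numeric order); mark gray on enter, black on exit:
6 gray
  2 gray
    5 gray
    5 black
  2 black
  3 gray
    3→2: 2 black — skip
    4 gray
      4→2: 2 black — skip
      4→5: 5 black — skip
    4 black
    3→5: 5 black — skip
    7 gray
      7→2: 2 black — skip
      8 gray
        1 gray
          1→7: 7 is gray → back edge
First back edge: 1 → 7.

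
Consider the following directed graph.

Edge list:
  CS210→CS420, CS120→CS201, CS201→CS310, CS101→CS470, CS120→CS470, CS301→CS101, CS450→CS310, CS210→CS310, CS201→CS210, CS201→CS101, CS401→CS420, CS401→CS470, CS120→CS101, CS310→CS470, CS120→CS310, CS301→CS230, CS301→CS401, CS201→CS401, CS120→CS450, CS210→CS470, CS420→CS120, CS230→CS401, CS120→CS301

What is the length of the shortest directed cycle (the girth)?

4

For each vertex v, BFS finds the shortest path from v back to v.
The shortest such closed walk is CS420 → CS120 → CS301 → CS401 → CS420, length 4.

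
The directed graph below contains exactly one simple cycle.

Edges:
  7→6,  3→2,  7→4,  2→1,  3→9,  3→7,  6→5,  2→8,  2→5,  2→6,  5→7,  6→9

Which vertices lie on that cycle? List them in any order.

5, 6, 7

DFS with gray/black marking from 7:
7 gray
  6 gray
    5 gray
      5→7: 7 is gray → back edge
Back edge closes the cycle 7 → 6 → 5 → 7; its vertices are {5, 6, 7}.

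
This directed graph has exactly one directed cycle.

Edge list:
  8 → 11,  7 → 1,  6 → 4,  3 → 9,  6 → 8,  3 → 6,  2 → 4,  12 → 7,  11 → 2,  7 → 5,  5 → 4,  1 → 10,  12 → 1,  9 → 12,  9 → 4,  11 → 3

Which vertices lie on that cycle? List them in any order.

3, 6, 8, 11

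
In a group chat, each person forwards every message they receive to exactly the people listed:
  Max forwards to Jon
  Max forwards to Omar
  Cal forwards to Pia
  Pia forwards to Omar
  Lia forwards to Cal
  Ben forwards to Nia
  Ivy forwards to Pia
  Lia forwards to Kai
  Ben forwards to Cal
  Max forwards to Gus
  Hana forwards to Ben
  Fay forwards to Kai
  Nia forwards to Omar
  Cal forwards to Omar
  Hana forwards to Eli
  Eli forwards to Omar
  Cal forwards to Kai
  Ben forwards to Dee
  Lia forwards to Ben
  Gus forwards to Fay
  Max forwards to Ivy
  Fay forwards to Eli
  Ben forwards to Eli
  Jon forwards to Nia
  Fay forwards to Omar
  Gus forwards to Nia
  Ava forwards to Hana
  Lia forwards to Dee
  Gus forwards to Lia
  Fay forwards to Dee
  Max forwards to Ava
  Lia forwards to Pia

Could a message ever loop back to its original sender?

No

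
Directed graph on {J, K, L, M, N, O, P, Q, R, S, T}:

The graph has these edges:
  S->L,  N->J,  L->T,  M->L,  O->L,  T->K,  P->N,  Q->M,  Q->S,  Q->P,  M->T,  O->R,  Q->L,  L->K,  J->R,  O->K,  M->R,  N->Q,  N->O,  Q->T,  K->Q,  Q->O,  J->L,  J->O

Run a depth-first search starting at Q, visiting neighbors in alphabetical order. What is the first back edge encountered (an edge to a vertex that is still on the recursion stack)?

K->Q

DFS from Q (visiting neighbors in alphabetical order); mark gray on enter, black on exit:
Q gray
  L gray
    K gray
      K→Q: Q is gray → back edge
First back edge: K → Q.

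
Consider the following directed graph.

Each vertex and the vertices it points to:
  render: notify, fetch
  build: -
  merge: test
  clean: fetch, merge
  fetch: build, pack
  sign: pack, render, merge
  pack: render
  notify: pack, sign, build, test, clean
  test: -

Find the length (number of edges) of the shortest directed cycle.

3

For each vertex v, BFS finds the shortest path from v back to v.
The shortest such closed walk is notify → pack → render → notify, length 3.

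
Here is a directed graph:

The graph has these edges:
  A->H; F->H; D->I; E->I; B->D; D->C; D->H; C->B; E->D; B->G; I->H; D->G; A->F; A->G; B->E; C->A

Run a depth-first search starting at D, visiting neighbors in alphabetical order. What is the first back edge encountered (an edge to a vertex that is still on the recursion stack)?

B→D

DFS from D (visiting neighbors in alphabetical order); mark gray on enter, black on exit:
D gray
  C gray
    A gray
      F gray
        H gray
        H black
      F black
      G gray
      G black
      A→H: H black — skip
    A black
    B gray
      B→D: D is gray → back edge
First back edge: B → D.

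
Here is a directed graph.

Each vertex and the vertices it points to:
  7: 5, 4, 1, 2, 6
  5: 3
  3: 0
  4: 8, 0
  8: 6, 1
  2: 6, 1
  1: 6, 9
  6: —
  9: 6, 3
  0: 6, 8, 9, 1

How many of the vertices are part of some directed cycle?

5

A vertex is on a directed cycle iff it belongs to a strongly connected component of size ≥ 2 (or has a self-loop).
The vertices on cycles are {0, 1, 3, 8, 9} — 5 in total.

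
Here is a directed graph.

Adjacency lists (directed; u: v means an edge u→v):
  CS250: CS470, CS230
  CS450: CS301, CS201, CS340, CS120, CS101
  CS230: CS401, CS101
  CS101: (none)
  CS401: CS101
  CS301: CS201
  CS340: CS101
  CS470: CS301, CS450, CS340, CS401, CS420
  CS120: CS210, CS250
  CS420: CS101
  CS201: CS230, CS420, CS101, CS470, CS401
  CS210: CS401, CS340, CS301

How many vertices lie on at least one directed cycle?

A vertex is on a directed cycle iff it belongs to a strongly connected component of size ≥ 2 (or has a self-loop).
The vertices on cycles are {CS120, CS201, CS210, CS250, CS301, CS450, CS470} — 7 in total.

7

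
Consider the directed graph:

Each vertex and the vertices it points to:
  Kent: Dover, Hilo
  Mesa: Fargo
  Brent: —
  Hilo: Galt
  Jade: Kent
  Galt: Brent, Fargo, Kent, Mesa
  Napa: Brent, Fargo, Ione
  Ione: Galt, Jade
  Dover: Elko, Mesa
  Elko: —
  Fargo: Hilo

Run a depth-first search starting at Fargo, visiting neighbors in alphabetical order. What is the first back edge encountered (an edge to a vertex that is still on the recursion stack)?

DFS from Fargo (visiting neighbors in alphabetical order); mark gray on enter, black on exit:
Fargo gray
  Hilo gray
    Galt gray
      Brent gray
      Brent black
      Galt→Fargo: Fargo is gray → back edge
First back edge: Galt → Fargo.

Galt->Fargo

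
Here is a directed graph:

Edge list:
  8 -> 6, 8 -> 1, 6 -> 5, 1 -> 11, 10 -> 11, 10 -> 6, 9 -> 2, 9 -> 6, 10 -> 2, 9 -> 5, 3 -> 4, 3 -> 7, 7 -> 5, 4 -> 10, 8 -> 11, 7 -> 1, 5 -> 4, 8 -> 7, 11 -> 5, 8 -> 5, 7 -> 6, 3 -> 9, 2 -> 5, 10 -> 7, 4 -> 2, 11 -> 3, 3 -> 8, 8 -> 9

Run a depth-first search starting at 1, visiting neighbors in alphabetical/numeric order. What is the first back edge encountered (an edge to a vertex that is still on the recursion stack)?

5->4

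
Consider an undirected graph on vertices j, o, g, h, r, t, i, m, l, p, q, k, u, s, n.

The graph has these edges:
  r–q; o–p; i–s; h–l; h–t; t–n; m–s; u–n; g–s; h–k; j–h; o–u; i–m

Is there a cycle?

Yes

DFS, tracking each vertex's parent; an edge to a visited non-parent vertex closes a cycle.
Start from h:
visit h (parent –)
  visit k (parent h)
    k–h: parent, skip
  visit l (parent h)
    l–h: parent, skip
  visit j (parent h)
    j–h: parent, skip
  visit t (parent h)
    visit n (parent t)
      n–t: parent, skip
      visit u (parent n)
        visit o (parent u)
          visit p (parent o)
            p–o: parent, skip
          o–u: parent, skip
        u–n: parent, skip
    t–h: parent, skip
visit g (parent –)
  visit s (parent g)
    visit i (parent s)
      i–s: parent, skip
      visit m (parent i)
        m–s: s visited and ≠ parent → cycle
Cycle: s – i – m – s.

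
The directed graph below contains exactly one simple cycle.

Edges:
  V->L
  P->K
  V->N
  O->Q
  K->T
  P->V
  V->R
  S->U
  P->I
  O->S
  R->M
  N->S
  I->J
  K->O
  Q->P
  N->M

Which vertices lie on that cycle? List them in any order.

K, O, P, Q

DFS with gray/black marking from P:
P gray
  V gray
    N gray
      S gray
        U gray
        U black
      S black
      M gray
      M black
    N black
    L gray
    L black
    R gray
      R→M: M black — skip
    R black
  V black
  K gray
    O gray
      Q gray
        Q→P: P is gray → back edge
Back edge closes the cycle P → K → O → Q → P; its vertices are {K, O, P, Q}.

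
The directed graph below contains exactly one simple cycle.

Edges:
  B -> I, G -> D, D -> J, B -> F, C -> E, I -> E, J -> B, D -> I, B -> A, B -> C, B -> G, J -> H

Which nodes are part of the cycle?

B, D, G, J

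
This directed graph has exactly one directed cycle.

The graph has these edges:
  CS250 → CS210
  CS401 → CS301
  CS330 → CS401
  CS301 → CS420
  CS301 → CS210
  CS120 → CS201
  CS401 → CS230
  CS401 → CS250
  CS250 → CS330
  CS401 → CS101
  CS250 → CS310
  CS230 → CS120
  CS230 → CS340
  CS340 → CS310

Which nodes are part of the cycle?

CS250, CS330, CS401

DFS with gray/black marking from CS401:
CS401 gray
  CS301 gray
    CS210 gray
    CS210 black
    CS420 gray
    CS420 black
  CS301 black
  CS250 gray
    CS250→CS210: CS210 black — skip
    CS330 gray
      CS330→CS401: CS401 is gray → back edge
Back edge closes the cycle CS401 → CS250 → CS330 → CS401; its vertices are {CS250, CS330, CS401}.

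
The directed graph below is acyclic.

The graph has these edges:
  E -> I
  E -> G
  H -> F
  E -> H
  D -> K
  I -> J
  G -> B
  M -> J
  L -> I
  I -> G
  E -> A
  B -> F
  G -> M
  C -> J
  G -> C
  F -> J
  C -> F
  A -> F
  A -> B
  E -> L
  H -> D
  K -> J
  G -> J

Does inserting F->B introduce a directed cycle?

Yes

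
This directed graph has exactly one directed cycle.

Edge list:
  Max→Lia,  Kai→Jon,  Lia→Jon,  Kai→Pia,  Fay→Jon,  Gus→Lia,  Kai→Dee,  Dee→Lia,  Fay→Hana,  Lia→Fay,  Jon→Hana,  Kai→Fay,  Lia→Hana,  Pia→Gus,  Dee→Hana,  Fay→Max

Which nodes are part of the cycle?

Fay, Lia, Max

DFS with gray/black marking from Fay:
Fay gray
  Hana gray
  Hana black
  Jon gray
    Jon→Hana: Hana black — skip
  Jon black
  Max gray
    Lia gray
      Lia→Fay: Fay is gray → back edge
Back edge closes the cycle Fay → Max → Lia → Fay; its vertices are {Fay, Lia, Max}.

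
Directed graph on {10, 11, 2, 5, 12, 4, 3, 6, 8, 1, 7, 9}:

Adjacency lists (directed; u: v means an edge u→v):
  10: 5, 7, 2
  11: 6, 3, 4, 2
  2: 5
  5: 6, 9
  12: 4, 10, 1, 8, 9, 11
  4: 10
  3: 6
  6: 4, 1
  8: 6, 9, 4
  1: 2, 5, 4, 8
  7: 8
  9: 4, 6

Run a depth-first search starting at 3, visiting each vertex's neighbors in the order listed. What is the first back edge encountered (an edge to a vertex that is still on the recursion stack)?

5->6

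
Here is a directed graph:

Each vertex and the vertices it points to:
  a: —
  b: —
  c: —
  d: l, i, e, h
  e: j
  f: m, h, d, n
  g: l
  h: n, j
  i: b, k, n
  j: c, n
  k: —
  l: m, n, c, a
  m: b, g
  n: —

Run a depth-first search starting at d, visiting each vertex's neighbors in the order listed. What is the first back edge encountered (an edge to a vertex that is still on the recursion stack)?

g→l

DFS from d (visiting each vertex's neighbors in the order listed); mark gray on enter, black on exit:
d gray
  l gray
    m gray
      b gray
      b black
      g gray
        g→l: l is gray → back edge
First back edge: g → l.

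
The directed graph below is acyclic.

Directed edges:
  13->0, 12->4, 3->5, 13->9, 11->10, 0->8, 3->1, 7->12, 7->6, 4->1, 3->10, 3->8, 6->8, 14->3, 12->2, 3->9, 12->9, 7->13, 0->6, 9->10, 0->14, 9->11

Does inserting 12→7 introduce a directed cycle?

Adding 12→7 creates a cycle iff 7 can already reach 12.
Path from 7: 7 → 12.
So 7 → … → 12 → 7 is a cycle.

Yes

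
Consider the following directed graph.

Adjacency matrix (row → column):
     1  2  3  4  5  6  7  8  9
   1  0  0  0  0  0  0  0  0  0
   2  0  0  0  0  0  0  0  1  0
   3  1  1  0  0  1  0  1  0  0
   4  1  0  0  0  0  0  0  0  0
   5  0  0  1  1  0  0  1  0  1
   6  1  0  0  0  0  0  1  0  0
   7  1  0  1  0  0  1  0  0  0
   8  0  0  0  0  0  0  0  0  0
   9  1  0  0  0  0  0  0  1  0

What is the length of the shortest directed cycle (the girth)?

For each vertex v, BFS finds the shortest path from v back to v.
The shortest such closed walk is 7 → 3 → 7, length 2.

2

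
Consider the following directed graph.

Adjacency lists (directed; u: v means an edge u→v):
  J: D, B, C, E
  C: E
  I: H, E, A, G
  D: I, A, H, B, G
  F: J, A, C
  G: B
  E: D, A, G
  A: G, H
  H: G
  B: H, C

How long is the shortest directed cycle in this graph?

3

For each vertex v, BFS finds the shortest path from v back to v.
The shortest such closed walk is D → I → E → D, length 3.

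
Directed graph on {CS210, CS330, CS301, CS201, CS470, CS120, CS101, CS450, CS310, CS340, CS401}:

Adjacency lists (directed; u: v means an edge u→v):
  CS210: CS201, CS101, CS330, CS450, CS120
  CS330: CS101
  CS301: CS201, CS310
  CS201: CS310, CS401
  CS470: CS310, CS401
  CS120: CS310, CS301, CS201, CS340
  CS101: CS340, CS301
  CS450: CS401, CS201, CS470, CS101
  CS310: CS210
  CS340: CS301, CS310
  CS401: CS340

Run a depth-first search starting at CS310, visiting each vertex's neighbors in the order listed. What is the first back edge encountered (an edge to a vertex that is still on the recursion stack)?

CS201->CS310

DFS from CS310 (visiting each vertex's neighbors in the order listed); mark gray on enter, black on exit:
CS310 gray
  CS210 gray
    CS201 gray
      CS201→CS310: CS310 is gray → back edge
First back edge: CS201 → CS310.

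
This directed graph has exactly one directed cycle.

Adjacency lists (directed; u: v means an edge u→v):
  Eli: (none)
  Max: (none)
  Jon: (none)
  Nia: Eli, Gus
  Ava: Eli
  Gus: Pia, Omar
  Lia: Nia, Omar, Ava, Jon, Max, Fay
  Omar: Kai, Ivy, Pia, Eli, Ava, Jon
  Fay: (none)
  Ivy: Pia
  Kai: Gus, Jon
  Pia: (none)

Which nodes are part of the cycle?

DFS with gray/black marking from Omar:
Omar gray
  Kai gray
    Gus gray
      Pia gray
      Pia black
      Gus→Omar: Omar is gray → back edge
Back edge closes the cycle Omar → Kai → Gus → Omar; its vertices are {Gus, Kai, Omar}.

Gus, Kai, Omar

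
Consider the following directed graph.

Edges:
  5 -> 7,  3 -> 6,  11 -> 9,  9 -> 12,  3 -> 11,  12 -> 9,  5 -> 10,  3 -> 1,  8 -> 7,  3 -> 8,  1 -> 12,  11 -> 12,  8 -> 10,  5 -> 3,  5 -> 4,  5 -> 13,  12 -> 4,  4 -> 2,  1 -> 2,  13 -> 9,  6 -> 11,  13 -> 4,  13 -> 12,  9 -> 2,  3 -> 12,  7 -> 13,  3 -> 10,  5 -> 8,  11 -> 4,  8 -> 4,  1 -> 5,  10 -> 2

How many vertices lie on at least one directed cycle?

5

A vertex is on a directed cycle iff it belongs to a strongly connected component of size ≥ 2 (or has a self-loop).
The vertices on cycles are {1, 3, 5, 9, 12} — 5 in total.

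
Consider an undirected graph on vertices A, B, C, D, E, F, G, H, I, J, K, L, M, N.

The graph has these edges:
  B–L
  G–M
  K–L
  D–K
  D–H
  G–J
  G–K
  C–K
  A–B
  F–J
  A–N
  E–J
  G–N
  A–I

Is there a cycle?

DFS, tracking each vertex's parent; an edge to a visited non-parent vertex closes a cycle.
Start from F:
visit F (parent –)
  visit J (parent F)
    visit E (parent J)
      E–J: parent, skip
    J–F: parent, skip
    visit G (parent J)
      G–J: parent, skip
      visit K (parent G)
        K–G: parent, skip
        visit C (parent K)
          C–K: parent, skip
        visit L (parent K)
          L–K: parent, skip
          visit B (parent L)
            B–L: parent, skip
            visit A (parent B)
              visit I (parent A)
                I–A: parent, skip
              visit N (parent A)
                N–G: G visited and ≠ parent → cycle
Cycle: G – K – L – B – A – N – G.

Yes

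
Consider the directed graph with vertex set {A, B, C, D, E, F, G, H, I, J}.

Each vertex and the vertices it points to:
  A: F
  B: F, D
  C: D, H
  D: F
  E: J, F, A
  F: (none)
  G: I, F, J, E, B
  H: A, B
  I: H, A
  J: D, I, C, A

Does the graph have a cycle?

DFS with white/gray/black marking, starting from H:
H gray
  A gray
    F gray
    F black
  A black
  B gray
    B→F: F black — skip
    D gray
      D→F: F black — skip
    D black
  B black
H black
C gray
  C→D: D black — skip
  C→H: H black — skip
C black
E gray
  J gray
    J→D: D black — skip
    I gray
      I→H: H black — skip
      I→A: A black — skip
    I black
    J→C: C black — skip
    J→A: A black — skip
  J black
  E→F: F black — skip
  E→A: A black — skip
E black
G gray
  G→I: I black — skip
  G→F: F black — skip
  G→J: J black — skip
  G→E: E black — skip
  G→B: B black — skip
G black
Every edge goes to a white or black vertex — no back edge, so the graph is acyclic.

No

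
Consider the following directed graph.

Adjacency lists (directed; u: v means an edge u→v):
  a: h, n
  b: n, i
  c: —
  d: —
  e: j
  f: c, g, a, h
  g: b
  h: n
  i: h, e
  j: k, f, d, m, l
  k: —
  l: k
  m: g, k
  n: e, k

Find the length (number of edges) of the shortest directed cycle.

5

For each vertex v, BFS finds the shortest path from v back to v.
The shortest such closed walk is j → f → a → n → e → j, length 5.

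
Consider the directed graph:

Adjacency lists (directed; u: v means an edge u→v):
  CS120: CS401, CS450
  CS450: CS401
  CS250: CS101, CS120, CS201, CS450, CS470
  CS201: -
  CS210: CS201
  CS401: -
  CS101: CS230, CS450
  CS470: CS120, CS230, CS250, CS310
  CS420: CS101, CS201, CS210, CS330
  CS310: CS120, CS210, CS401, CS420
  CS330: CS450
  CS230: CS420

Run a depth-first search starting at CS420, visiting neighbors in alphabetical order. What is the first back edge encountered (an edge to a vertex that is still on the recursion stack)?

CS230→CS420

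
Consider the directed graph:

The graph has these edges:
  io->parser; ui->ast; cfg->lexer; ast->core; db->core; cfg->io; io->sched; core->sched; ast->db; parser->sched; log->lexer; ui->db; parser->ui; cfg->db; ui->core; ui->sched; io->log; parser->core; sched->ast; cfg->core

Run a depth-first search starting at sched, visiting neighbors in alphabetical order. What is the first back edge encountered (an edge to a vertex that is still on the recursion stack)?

core→sched

DFS from sched (visiting neighbors in alphabetical order); mark gray on enter, black on exit:
sched gray
  ast gray
    core gray
      core→sched: sched is gray → back edge
First back edge: core → sched.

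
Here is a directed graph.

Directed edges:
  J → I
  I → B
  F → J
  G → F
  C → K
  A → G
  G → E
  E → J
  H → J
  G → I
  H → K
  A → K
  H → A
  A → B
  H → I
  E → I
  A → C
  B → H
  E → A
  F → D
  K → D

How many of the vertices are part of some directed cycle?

A vertex is on a directed cycle iff it belongs to a strongly connected component of size ≥ 2 (or has a self-loop).
The vertices on cycles are {A, B, E, F, G, H, I, J} — 8 in total.

8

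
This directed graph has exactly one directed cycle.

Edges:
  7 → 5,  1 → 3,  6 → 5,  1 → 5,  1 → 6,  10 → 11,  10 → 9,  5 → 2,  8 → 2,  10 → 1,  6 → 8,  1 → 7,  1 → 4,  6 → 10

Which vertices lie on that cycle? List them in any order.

DFS with gray/black marking from 1:
1 gray
  4 gray
  4 black
  5 gray
    2 gray
    2 black
  5 black
  7 gray
    7→5: 5 black — skip
  7 black
  3 gray
  3 black
  6 gray
    10 gray
      10→1: 1 is gray → back edge
Back edge closes the cycle 1 → 6 → 10 → 1; its vertices are {1, 6, 10}.

1, 6, 10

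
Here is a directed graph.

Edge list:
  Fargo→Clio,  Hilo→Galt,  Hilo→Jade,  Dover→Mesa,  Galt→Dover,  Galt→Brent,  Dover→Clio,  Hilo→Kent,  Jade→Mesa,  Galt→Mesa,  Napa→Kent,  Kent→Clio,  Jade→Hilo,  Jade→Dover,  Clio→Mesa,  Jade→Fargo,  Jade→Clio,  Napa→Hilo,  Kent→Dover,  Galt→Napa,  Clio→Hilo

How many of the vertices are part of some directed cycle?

A vertex is on a directed cycle iff it belongs to a strongly connected component of size ≥ 2 (or has a self-loop).
The vertices on cycles are {Clio, Galt, Hilo, Jade, Kent, Napa, Dover, Fargo} — 8 in total.

8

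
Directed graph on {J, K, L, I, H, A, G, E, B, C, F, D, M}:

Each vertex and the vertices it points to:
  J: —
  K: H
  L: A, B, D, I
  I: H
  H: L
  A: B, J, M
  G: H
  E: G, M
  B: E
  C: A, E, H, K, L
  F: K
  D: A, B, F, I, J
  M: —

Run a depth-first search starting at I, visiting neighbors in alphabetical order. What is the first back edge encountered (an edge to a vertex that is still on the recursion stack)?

G→H

DFS from I (visiting neighbors in alphabetical order); mark gray on enter, black on exit:
I gray
  H gray
    L gray
      A gray
        B gray
          E gray
            G gray
              G→H: H is gray → back edge
First back edge: G → H.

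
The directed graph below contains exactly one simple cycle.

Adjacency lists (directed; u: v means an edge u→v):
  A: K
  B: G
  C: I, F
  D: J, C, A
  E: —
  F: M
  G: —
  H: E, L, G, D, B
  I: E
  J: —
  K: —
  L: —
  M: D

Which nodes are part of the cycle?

C, D, F, M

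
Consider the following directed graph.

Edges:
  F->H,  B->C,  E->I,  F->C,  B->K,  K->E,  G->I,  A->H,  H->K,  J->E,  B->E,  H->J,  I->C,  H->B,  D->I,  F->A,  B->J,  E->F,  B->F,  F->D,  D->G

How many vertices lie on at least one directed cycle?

7

A vertex is on a directed cycle iff it belongs to a strongly connected component of size ≥ 2 (or has a self-loop).
The vertices on cycles are {A, B, E, F, H, J, K} — 7 in total.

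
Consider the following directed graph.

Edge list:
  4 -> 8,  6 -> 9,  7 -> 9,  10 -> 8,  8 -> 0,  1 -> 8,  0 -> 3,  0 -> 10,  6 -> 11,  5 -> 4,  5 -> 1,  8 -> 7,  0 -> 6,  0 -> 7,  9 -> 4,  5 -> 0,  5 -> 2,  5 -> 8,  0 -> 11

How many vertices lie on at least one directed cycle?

A vertex is on a directed cycle iff it belongs to a strongly connected component of size ≥ 2 (or has a self-loop).
The vertices on cycles are {0, 4, 6, 7, 8, 9, 10} — 7 in total.

7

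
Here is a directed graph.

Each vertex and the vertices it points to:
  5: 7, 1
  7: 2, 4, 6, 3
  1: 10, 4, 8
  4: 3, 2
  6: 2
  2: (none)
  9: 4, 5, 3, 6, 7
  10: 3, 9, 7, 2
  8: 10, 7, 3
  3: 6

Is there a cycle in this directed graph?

Yes

DFS with white/gray/black marking, starting from 5:
5 gray
  7 gray
    2 gray
    2 black
    4 gray
      3 gray
        6 gray
          6→2: 2 black — skip
        6 black
      3 black
      4→2: 2 black — skip
    4 black
    7→6: 6 black — skip
    7→3: 3 black — skip
  7 black
  1 gray
    10 gray
      10→3: 3 black — skip
      9 gray
        9→4: 4 black — skip
        9→5: 5 is gray → back edge
Back edge found, so a cycle exists: 5 → 1 → 10 → 9 → 5.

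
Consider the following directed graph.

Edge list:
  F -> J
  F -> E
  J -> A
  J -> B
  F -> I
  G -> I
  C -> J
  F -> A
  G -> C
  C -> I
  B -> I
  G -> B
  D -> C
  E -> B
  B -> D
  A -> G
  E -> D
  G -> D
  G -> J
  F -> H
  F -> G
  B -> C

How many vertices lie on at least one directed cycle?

6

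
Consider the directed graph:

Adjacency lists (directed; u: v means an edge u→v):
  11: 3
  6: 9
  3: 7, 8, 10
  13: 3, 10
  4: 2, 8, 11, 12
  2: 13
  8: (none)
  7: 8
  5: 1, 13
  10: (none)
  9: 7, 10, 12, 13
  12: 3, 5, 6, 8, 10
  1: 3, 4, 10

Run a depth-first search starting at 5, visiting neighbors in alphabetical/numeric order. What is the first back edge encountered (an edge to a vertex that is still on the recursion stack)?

DFS from 5 (visiting neighbors in alphabetical/numeric order); mark gray on enter, black on exit:
5 gray
  1 gray
    3 gray
      7 gray
        8 gray
        8 black
      7 black
      3→8: 8 black — skip
      10 gray
      10 black
    3 black
    4 gray
      2 gray
        13 gray
          13→3: 3 black — skip
          13→10: 10 black — skip
        13 black
      2 black
      4→8: 8 black — skip
      11 gray
        11→3: 3 black — skip
      11 black
      12 gray
        12→3: 3 black — skip
        12→5: 5 is gray → back edge
First back edge: 12 → 5.

12→5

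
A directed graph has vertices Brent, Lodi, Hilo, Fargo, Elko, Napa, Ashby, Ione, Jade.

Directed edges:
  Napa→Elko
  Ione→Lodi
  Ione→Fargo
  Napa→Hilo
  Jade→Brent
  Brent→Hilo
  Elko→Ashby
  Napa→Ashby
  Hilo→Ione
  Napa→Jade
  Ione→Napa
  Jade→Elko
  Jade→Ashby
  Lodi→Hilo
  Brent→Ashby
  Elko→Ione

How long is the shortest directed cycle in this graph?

3

For each vertex v, BFS finds the shortest path from v back to v.
The shortest such closed walk is Ione → Napa → Hilo → Ione, length 3.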